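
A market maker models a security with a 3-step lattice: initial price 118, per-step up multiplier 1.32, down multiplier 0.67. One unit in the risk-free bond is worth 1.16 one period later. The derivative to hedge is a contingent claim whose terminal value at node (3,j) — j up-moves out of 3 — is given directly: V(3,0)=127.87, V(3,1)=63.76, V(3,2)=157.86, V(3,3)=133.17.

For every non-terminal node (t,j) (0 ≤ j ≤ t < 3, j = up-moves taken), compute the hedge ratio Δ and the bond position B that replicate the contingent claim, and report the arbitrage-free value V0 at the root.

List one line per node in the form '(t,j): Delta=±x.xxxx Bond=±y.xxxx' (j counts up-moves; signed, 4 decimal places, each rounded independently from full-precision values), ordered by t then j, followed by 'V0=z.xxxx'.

(0,0): Delta=0.1648 Bond=66.3654
(1,0): Delta=0.9253 Bond=16.8607
(1,1): Delta=0.0387 Bond=96.6159
(2,0): Delta=-1.8620 Bond=167.2005
(2,1): Delta=1.3872 Bond=-28.6512
(2,2): Delta=-0.1847 Bond=158.0256
V0=85.8103

Under the risk-neutral measure, an up-move has probability p* = (R−d)/(u−d) = 0.7538 and values discount at R = 1.16.
At expiry t=3: V(3,0)=127.8700, V(3,1)=63.7600, V(3,2)=157.8600, V(3,3)=133.1700
Node (2,0) S=52.9702: V=(p*·63.7600+(1−p*)·127.8700)/1.16=68.5698; Δ=(63.7600−127.8700)/(69.9207−35.4900)=-1.8620; B=V−Δ·S=167.2005
Node (2,1) S=104.3592: V=(p*·157.8600+(1−p*)·63.7600)/1.16=116.1180; Δ=(157.8600−63.7600)/(137.7541−69.9207)=1.3872; B=V−Δ·S=-28.6512
Node (2,2) S=205.6032: V=(p*·133.1700+(1−p*)·157.8600)/1.16=120.0410; Δ=(133.1700−157.8600)/(271.3962−137.7541)=-0.1847; B=V−Δ·S=158.0256
Node (1,0) S=79.0600: V=(p*·116.1180+(1−p*)·68.5698)/1.16=90.0119; Δ=(116.1180−68.5698)/(104.3592−52.9702)=0.9253; B=V−Δ·S=16.8607
Node (1,1) S=155.7600: V=(p*·120.0410+(1−p*)·116.1180)/1.16=102.6511; Δ=(120.0410−116.1180)/(205.6032−104.3592)=0.0387; B=V−Δ·S=96.6159
Node (0,0) S=118.0000: V=(p*·102.6511+(1−p*)·90.0119)/1.16=85.8103; Δ=(102.6511−90.0119)/(155.7600−79.0600)=0.1648; B=V−Δ·S=66.3654
Check: Δ(0,0)·S0 + B(0,0) = 85.8103 = V0.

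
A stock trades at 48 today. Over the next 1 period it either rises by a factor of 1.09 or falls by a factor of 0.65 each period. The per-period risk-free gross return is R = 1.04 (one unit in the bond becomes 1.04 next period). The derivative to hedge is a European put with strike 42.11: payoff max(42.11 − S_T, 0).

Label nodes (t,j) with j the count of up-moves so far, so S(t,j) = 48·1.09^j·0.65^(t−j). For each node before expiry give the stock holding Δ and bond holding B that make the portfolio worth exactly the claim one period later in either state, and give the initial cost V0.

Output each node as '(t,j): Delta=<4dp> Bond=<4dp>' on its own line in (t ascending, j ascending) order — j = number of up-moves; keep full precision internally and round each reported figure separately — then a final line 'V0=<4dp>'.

(0,0): Delta=-0.5166 Bond=25.9875
V0=1.1921

Since d<R<u, set p* = (R−d)/(u−d) = 0.8864; price each node as the discounted p*-expectation of its children.
Terminal payoffs: V(1,0)=10.9100, V(1,1)=0.0000
Node (0,0) S=48.0000: V=(p*·0.0000+(1−p*)·10.9100)/1.04=1.1921; Δ=(0.0000−10.9100)/(52.3200−31.2000)=-0.5166; B=V−Δ·S=25.9875
Self-financing check: at every node Δ·S+B equals the discounted successor values.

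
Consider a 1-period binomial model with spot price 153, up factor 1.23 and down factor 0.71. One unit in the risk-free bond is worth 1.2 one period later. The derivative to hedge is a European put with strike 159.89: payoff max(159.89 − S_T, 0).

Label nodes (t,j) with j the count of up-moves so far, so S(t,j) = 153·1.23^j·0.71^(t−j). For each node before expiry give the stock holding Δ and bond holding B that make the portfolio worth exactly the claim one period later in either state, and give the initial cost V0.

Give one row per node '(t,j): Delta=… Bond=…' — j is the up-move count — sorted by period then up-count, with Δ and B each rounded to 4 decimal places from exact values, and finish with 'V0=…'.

(0,0): Delta=-0.6443 Bond=101.0413
V0=2.4644

No-arbitrage ⇒ martingale measure with p* = (R−d)/(u−d) = 0.9423.
Terminal payoffs: V(1,0)=51.2600, V(1,1)=0.0000
Node (0,0) S=153.0000: V=(p*·0.0000+(1−p*)·51.2600)/1.2=2.4644; Δ=(0.0000−51.2600)/(188.1900−108.6300)=-0.6443; B=V−Δ·S=101.0413
Root portfolio cost Δ·153+B reproduces V0=2.4644.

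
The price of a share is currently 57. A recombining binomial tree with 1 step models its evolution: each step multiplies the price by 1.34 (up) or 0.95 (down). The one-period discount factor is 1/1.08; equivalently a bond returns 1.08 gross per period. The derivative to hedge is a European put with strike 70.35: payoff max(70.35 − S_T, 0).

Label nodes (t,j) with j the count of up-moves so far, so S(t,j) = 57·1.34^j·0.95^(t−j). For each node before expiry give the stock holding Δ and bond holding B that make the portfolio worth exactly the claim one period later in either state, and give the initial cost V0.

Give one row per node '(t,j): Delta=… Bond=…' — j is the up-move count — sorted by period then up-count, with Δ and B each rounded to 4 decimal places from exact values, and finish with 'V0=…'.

(0,0): Delta=-0.7287 Bond=51.5385
V0=10.0000

No-arbitrage ⇒ martingale measure with p* = (R−d)/(u−d) = 0.3333.
Terminal values V(1,·): V(1,0)=16.2000, V(1,1)=0.0000
Node (0,0) S=57.0000: V=(p*·0.0000+(1−p*)·16.2000)/1.08=10.0000; Δ=(0.0000−16.2000)/(76.3800−54.1500)=-0.7287; B=V−Δ·S=51.5385
Each (Δ,B) replicates both successor values, so the strategy is self-financing and V0 is arbitrage-free.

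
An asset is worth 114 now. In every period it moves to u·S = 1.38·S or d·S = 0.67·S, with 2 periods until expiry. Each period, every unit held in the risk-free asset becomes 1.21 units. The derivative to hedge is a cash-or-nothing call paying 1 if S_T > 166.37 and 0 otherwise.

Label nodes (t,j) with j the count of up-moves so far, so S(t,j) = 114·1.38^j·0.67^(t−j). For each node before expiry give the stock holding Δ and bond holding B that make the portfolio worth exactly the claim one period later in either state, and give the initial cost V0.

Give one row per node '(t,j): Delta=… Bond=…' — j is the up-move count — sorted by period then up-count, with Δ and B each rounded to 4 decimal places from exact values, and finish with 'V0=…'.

Since d<R<u, set p* = (R−d)/(u−d) = 0.7606; price each node as the discounted p*-expectation of its children.
Terminal values V(2,·): V(2,0)=0.0000, V(2,1)=0.0000, V(2,2)=1.0000
Node (1,0) S=76.3800: V=(p*·0.0000+(1−p*)·0.0000)/1.21=0.0000; Δ=(0.0000−0.0000)/(105.4044−51.1746)=0.0000; B=V−Δ·S=0.0000
Node (1,1) S=157.3200: V=(p*·1.0000+(1−p*)·0.0000)/1.21=0.6286; Δ=(1.0000−0.0000)/(217.1016−105.4044)=0.0090; B=V−Δ·S=-0.7799
Node (0,0) S=114.0000: V=(p*·0.6286+(1−p*)·0.0000)/1.21=0.3951; Δ=(0.6286−0.0000)/(157.3200−76.3800)=0.0078; B=V−Δ·S=-0.4902
Each (Δ,B) replicates both successor values, so the strategy is self-financing and V0 is arbitrage-free.

(0,0): Delta=0.0078 Bond=-0.4902
(1,0): Delta=0.0000 Bond=0.0000
(1,1): Delta=0.0090 Bond=-0.7799
V0=0.3951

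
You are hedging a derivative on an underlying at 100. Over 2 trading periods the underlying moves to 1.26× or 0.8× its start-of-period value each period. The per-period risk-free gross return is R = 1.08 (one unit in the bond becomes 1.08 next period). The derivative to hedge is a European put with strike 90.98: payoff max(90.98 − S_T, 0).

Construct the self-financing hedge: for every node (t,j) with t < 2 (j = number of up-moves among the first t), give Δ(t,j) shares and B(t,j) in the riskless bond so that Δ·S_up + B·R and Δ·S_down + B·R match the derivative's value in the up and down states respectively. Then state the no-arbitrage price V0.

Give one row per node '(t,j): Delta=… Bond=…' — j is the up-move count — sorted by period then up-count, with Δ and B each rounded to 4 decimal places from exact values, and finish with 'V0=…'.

The replicating-portfolio and risk-neutral prices coincide; use p* = (1.08−0.8)/(1.26−0.8) = 0.6087 for the latter.
Terminal values V(2,·): V(2,0)=26.9800, V(2,1)=0.0000, V(2,2)=0.0000
(1,0): S=80.0000. Δ = (V_up−V_dn)/(S_up−S_dn) = (0.0000−26.9800)/(100.8000−64.0000) = -0.7332. V = [p*·0.0000 + (1−p*)·26.9800]/1.08 = 9.7754. B = V − Δ·S = 68.4275.
(1,1): S=126.0000. Δ = (V_up−V_dn)/(S_up−S_dn) = (0.0000−0.0000)/(158.7600−100.8000) = 0.0000. V = [p*·0.0000 + (1−p*)·0.0000]/1.08 = 0.0000. B = V − Δ·S = 0.0000.
(0,0): S=100.0000. Δ = (V_up−V_dn)/(S_up−S_dn) = (0.0000−9.7754)/(126.0000−80.0000) = -0.2125. V = [p*·0.0000 + (1−p*)·9.7754]/1.08 = 3.5418. B = V − Δ·S = 24.7926.
Each (Δ,B) replicates both successor values, so the strategy is self-financing and V0 is arbitrage-free.

(0,0): Delta=-0.2125 Bond=24.7926
(1,0): Delta=-0.7332 Bond=68.4275
(1,1): Delta=0.0000 Bond=0.0000
V0=3.5418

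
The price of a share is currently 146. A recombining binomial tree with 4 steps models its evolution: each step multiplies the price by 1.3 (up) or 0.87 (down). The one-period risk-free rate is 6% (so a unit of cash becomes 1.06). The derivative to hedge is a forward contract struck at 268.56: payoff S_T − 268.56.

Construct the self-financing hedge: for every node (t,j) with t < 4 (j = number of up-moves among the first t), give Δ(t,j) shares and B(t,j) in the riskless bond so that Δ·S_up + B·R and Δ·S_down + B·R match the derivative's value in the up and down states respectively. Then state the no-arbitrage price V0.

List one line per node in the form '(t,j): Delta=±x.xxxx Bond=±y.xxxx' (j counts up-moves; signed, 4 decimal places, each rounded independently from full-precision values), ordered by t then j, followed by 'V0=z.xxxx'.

Since d<R<u, set p* = (R−d)/(u−d) = 0.4419; price each node as the discounted p*-expectation of its children.
Payoff layer (t=4): V(4,0)=-184.9169, V(4,1)=-143.5761, V(4,2)=-81.8025, V(4,3)=10.5029, V(4,4)=148.4306
  t=3,j=0: stock 96.1414 → up 124.9839 (V=-143.5761), down 83.6431 (V=-184.9169). Price -157.2171; hedge Δ=1.0000, bond B=-253.3585.
  t=3,j=1: stock 143.6596 → up 186.7575 (V=-81.8025), down 124.9839 (V=-143.5761). Price -109.6989; hedge Δ=1.0000, bond B=-253.3585.
  t=3,j=2: stock 214.6638 → up 279.0629 (V=10.5029), down 186.7575 (V=-81.8025). Price -38.6947; hedge Δ=1.0000, bond B=-253.3585.
  t=3,j=3: stock 320.7620 → up 416.9906 (V=148.4306), down 279.0629 (V=10.5029). Price 67.4035; hedge Δ=1.0000, bond B=-253.3585.
  t=2,j=0: stock 110.5074 → up 143.6596 (V=-109.6989), down 96.1414 (V=-157.2171). Price -128.5100; hedge Δ=1.0000, bond B=-239.0174.
  t=2,j=1: stock 165.1260 → up 214.6638 (V=-38.6947), down 143.6596 (V=-109.6989). Price -73.8914; hedge Δ=1.0000, bond B=-239.0174.
  t=2,j=2: stock 246.7400 → up 320.7620 (V=67.4035), down 214.6638 (V=-38.6947). Price 7.7226; hedge Δ=1.0000, bond B=-239.0174.
  t=1,j=0: stock 127.0200 → up 165.1260 (V=-73.8914), down 110.5074 (V=-128.5100). Price -98.4682; hedge Δ=1.0000, bond B=-225.4882.
  t=1,j=1: stock 189.8000 → up 246.7400 (V=7.7226), down 165.1260 (V=-73.8914). Price -35.6882; hedge Δ=1.0000, bond B=-225.4882.
  t=0,j=0: stock 146.0000 → up 189.8000 (V=-35.6882), down 127.0200 (V=-98.4682). Price -66.7247; hedge Δ=1.0000, bond B=-212.7247.
The time-0 hedge costs -66.7247, which is the no-arbitrage price.

(0,0): Delta=1.0000 Bond=-212.7247
(1,0): Delta=1.0000 Bond=-225.4882
(1,1): Delta=1.0000 Bond=-225.4882
(2,0): Delta=1.0000 Bond=-239.0174
(2,1): Delta=1.0000 Bond=-239.0174
(2,2): Delta=1.0000 Bond=-239.0174
(3,0): Delta=1.0000 Bond=-253.3585
(3,1): Delta=1.0000 Bond=-253.3585
(3,2): Delta=1.0000 Bond=-253.3585
(3,3): Delta=1.0000 Bond=-253.3585
V0=-66.7247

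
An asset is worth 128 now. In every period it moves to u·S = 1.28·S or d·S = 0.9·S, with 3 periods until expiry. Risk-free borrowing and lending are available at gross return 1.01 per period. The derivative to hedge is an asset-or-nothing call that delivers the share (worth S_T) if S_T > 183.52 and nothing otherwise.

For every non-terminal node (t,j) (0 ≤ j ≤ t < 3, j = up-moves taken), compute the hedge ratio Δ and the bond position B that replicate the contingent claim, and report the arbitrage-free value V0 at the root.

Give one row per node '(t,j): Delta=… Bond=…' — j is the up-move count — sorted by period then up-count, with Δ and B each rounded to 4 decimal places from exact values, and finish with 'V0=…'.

(0,0): Delta=1.6994 Bond=-178.4787
(1,0): Delta=1.2357 Bond=-126.8521
(1,1): Delta=2.4995 Bond=-311.3643
(2,0): Delta=0.0000 Bond=0.0000
(2,1): Delta=3.3684 Bond=-442.5985
(2,2): Delta=1.0000 Bond=0.0000
V0=39.0409

Under the risk-neutral measure, an up-move has probability p* = (R−d)/(u−d) = 0.2895 and values discount at R = 1.01.
At expiry t=3: V(3,0)=0.0000, V(3,1)=0.0000, V(3,2)=188.7437, V(3,3)=268.4355
  t=2,j=0: stock 103.6800 → up 132.7104 (V=0.0000), down 93.3120 (V=0.0000). Price 0.0000; hedge Δ=0.0000, bond B=0.0000.
  t=2,j=1: stock 147.4560 → up 188.7437 (V=188.7437), down 132.7104 (V=0.0000). Price 54.0954; hedge Δ=3.3684, bond B=-442.5985.
  t=2,j=2: stock 209.7152 → up 268.4355 (V=268.4355), down 188.7437 (V=188.7437). Price 209.7152; hedge Δ=1.0000, bond B=0.0000.
  t=1,j=0: stock 115.2000 → up 147.4560 (V=54.0954), down 103.6800 (V=0.0000). Price 15.5041; hedge Δ=1.2357, bond B=-126.8521.
  t=1,j=1: stock 163.8400 → up 209.7152 (V=209.7152), down 147.4560 (V=54.0954). Price 98.1616; hedge Δ=2.4995, bond B=-311.3643.
  t=0,j=0: stock 128.0000 → up 163.8400 (V=98.1616), down 115.2000 (V=15.5041). Price 39.0409; hedge Δ=1.6994, bond B=-178.4787.
Each (Δ,B) replicates both successor values, so the strategy is self-financing and V0 is arbitrage-free.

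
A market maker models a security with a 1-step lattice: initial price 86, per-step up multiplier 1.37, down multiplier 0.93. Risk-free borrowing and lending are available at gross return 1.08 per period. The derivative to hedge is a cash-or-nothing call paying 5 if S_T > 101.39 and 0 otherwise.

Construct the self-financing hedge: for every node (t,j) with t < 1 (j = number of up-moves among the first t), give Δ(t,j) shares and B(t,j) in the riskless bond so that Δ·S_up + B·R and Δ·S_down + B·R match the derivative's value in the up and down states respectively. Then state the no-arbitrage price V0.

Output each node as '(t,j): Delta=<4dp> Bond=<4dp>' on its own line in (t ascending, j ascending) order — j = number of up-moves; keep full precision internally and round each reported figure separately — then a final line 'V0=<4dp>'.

Under the risk-neutral measure, an up-move has probability p* = (R−d)/(u−d) = 0.3409 and values discount at R = 1.08.
Terminal values V(1,·): V(1,0)=0.0000, V(1,1)=5.0000
  t=0,j=0: stock 86.0000 → up 117.8200 (V=5.0000), down 79.9800 (V=0.0000). Price 1.5783; hedge Δ=0.1321, bond B=-9.7854.
Root portfolio cost Δ·86+B reproduces V0=1.5783.

(0,0): Delta=0.1321 Bond=-9.7854
V0=1.5783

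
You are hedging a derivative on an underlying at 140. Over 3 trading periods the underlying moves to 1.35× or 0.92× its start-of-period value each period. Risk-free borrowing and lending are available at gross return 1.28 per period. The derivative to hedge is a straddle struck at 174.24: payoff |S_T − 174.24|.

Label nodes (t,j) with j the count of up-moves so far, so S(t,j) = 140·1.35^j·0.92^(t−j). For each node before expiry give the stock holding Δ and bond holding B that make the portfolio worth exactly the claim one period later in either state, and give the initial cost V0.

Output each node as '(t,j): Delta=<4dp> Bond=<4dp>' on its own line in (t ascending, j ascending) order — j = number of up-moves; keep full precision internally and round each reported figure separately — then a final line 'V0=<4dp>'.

Since d<R<u, set p* = (R−d)/(u−d) = 0.8372; price each node as the discounted p*-expectation of its children.
At expiry t=3: V(3,0)=65.2237, V(3,1)=14.2704, V(3,2)=60.4980, V(3,3)=170.2125
  t=2,j=0: stock 118.4960 → up 159.9696 (V=14.2704), down 109.0163 (V=65.2237). Price 17.6290; hedge Δ=-1.0000, bond B=136.1250.
  t=2,j=1: stock 173.8800 → up 234.7380 (V=60.4980), down 159.9696 (V=14.2704). Price 41.3848; hedge Δ=0.6183, bond B=-66.1212.
  t=2,j=2: stock 255.1500 → up 344.4525 (V=170.2125), down 234.7380 (V=60.4980). Price 119.0250; hedge Δ=1.0000, bond B=-136.1250.
  t=1,j=0: stock 128.8000 → up 173.8800 (V=41.3848), down 118.4960 (V=17.6290). Price 29.3106; hedge Δ=0.4289, bond B=-25.9355.
  t=1,j=1: stock 189.0000 → up 255.1500 (V=119.0250), down 173.8800 (V=41.3848). Price 83.1140; hedge Δ=0.9553, bond B=-97.4446.
  t=0,j=0: stock 140.0000 → up 189.0000 (V=83.1140), down 128.8000 (V=29.3106). Price 58.0901; hedge Δ=0.8937, bond B=-67.0340.
The time-0 hedge costs 58.0901, which is the no-arbitrage price.

(0,0): Delta=0.8937 Bond=-67.0340
(1,0): Delta=0.4289 Bond=-25.9355
(1,1): Delta=0.9553 Bond=-97.4446
(2,0): Delta=-1.0000 Bond=136.1250
(2,1): Delta=0.6183 Bond=-66.1212
(2,2): Delta=1.0000 Bond=-136.1250
V0=58.0901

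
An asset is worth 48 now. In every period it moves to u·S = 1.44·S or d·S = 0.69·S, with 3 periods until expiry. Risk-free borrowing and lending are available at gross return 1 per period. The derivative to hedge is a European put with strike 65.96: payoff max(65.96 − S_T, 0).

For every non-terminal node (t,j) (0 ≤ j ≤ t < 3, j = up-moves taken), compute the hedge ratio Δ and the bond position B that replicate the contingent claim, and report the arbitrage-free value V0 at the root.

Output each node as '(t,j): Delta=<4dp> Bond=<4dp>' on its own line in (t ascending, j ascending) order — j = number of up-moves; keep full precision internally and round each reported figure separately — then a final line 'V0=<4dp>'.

Under the risk-neutral measure, an up-move has probability p* = (R−d)/(u−d) = 0.4133 and values discount at R = 1.
Payoff layer (t=3): V(3,0)=50.1916, V(3,1)=33.0520, V(3,2)=0.0000, V(3,3)=0.0000
(2,0): S=22.8528. Δ = (V_up−V_dn)/(S_up−S_dn) = (33.0520−50.1916)/(32.9080−15.7684) = -1.0000. V = [p*·33.0520 + (1−p*)·50.1916]/1 = 43.1072. B = V − Δ·S = 65.9600.
(2,1): S=47.6928. Δ = (V_up−V_dn)/(S_up−S_dn) = (0.0000−33.0520)/(68.6776−32.9080) = -0.9240. V = [p*·0.0000 + (1−p*)·33.0520]/1 = 19.3905. B = V − Δ·S = 63.4598.
(2,2): S=99.5328. Δ = (V_up−V_dn)/(S_up−S_dn) = (0.0000−0.0000)/(143.3272−68.6776) = 0.0000. V = [p*·0.0000 + (1−p*)·0.0000]/1 = 0.0000. B = V − Δ·S = 0.0000.
(1,0): S=33.1200. Δ = (V_up−V_dn)/(S_up−S_dn) = (19.3905−43.1072)/(47.6928−22.8528) = -0.9548. V = [p*·19.3905 + (1−p*)·43.1072]/1 = 33.3043. B = V − Δ·S = 64.9266.
(1,1): S=69.1200. Δ = (V_up−V_dn)/(S_up−S_dn) = (0.0000−19.3905)/(99.5328−47.6928) = -0.3740. V = [p*·0.0000 + (1−p*)·19.3905]/1 = 11.3758. B = V − Δ·S = 37.2297.
(0,0): S=48.0000. Δ = (V_up−V_dn)/(S_up−S_dn) = (11.3758−33.3043)/(69.1200−33.1200) = -0.6091. V = [p*·11.3758 + (1−p*)·33.3043]/1 = 24.2405. B = V − Δ·S = 53.4785.
Each (Δ,B) replicates both successor values, so the strategy is self-financing and V0 is arbitrage-free.

(0,0): Delta=-0.6091 Bond=53.4785
(1,0): Delta=-0.9548 Bond=64.9266
(1,1): Delta=-0.3740 Bond=37.2297
(2,0): Delta=-1.0000 Bond=65.9600
(2,1): Delta=-0.9240 Bond=63.4598
(2,2): Delta=0.0000 Bond=0.0000
V0=24.2405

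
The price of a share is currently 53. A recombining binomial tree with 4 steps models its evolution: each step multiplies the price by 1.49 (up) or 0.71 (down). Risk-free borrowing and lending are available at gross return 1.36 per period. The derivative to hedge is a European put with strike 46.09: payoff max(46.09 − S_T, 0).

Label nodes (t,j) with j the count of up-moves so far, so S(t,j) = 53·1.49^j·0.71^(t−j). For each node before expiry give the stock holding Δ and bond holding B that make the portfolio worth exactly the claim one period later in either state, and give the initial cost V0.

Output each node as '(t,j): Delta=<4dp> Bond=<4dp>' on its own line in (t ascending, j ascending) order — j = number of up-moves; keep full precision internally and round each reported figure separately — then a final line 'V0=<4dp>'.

(0,0): Delta=-0.0126 Bond=0.7536
(1,0): Delta=-0.0988 Bond=4.2692
(1,1): Delta=-0.0043 Bond=0.3760
(2,0): Delta=-0.6111 Bond=19.4951
(2,1): Delta=-0.0500 Bond=3.0684
(2,2): Delta=0.0000 Bond=0.0000
(3,0): Delta=-1.0000 Bond=33.8897
(3,1): Delta=-0.5741 Bond=25.0381
(3,2): Delta=0.0000 Bond=0.0000
(3,3): Delta=0.0000 Bond=0.0000
V0=0.0878

The replicating-portfolio and risk-neutral prices coincide; use p* = (1.36−0.71)/(1.49−0.71) = 0.8333 for the latter.
Terminal payoffs: V(4,0)=32.6218, V(4,1)=17.8258, V(4,2)=0.0000, V(4,3)=0.0000, V(4,4)=0.0000
Node (3,0) S=18.9693: V=(p*·17.8258+(1−p*)·32.6218)/1.36=14.9204; Δ=(17.8258−32.6218)/(28.2642−13.4682)=-1.0000; B=V−Δ·S=33.8897
Node (3,1) S=39.8088: V=(p*·0.0000+(1−p*)·17.8258)/1.36=2.1845; Δ=(0.0000−17.8258)/(59.3151−28.2642)=-0.5741; B=V−Δ·S=25.0381
Node (3,2) S=83.5424: V=(p*·0.0000+(1−p*)·0.0000)/1.36=0.0000; Δ=(0.0000−0.0000)/(124.4781−59.3151)=0.0000; B=V−Δ·S=0.0000
Node (3,3) S=175.3213: V=(p*·0.0000+(1−p*)·0.0000)/1.36=0.0000; Δ=(0.0000−0.0000)/(261.2287−124.4781)=0.0000; B=V−Δ·S=0.0000
Node (2,0) S=26.7173: V=(p*·2.1845+(1−p*)·14.9204)/1.36=3.1670; Δ=(2.1845−14.9204)/(39.8088−18.9693)=-0.6111; B=V−Δ·S=19.4951
Node (2,1) S=56.0687: V=(p*·0.0000+(1−p*)·2.1845)/1.36=0.2677; Δ=(0.0000−2.1845)/(83.5424−39.8088)=-0.0500; B=V−Δ·S=3.0684
Node (2,2) S=117.6653: V=(p*·0.0000+(1−p*)·0.0000)/1.36=0.0000; Δ=(0.0000−0.0000)/(175.3213−83.5424)=0.0000; B=V−Δ·S=0.0000
Node (1,0) S=37.6300: V=(p*·0.2677+(1−p*)·3.1670)/1.36=0.5522; Δ=(0.2677−3.1670)/(56.0687−26.7173)=-0.0988; B=V−Δ·S=4.2692
Node (1,1) S=78.9700: V=(p*·0.0000+(1−p*)·0.2677)/1.36=0.0328; Δ=(0.0000−0.2677)/(117.6653−56.0687)=-0.0043; B=V−Δ·S=0.3760
Node (0,0) S=53.0000: V=(p*·0.0328+(1−p*)·0.5522)/1.36=0.0878; Δ=(0.0328−0.5522)/(78.9700−37.6300)=-0.0126; B=V−Δ·S=0.7536
Check: Δ(0,0)·S0 + B(0,0) = 0.0878 = V0.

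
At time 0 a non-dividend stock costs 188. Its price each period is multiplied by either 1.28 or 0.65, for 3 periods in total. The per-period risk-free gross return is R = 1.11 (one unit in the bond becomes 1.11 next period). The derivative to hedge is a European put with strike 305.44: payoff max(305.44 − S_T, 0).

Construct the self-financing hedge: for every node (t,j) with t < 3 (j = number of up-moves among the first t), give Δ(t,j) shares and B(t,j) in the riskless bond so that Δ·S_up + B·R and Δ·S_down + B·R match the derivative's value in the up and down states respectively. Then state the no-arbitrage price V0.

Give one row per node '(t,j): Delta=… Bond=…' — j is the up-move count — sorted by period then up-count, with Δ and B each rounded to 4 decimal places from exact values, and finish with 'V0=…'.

Under the risk-neutral measure, an up-move has probability p* = (R−d)/(u−d) = 0.7302 and values discount at R = 1.11.
Terminal payoffs: V(3,0)=253.8105, V(3,1)=203.7696, V(3,2)=105.2275, V(3,3)=0.0000
  t=2,j=0: stock 79.4300 → up 101.6704 (V=203.7696), down 51.6295 (V=253.8105). Price 195.7412; hedge Δ=-1.0000, bond B=275.1712.
  t=2,j=1: stock 156.4160 → up 200.2125 (V=105.2275), down 101.6704 (V=203.7696). Price 118.7552; hedge Δ=-1.0000, bond B=275.1712.
  t=2,j=2: stock 308.0192 → up 394.2646 (V=0.0000), down 200.2125 (V=105.2275). Price 25.5808; hedge Δ=-0.5423, bond B=192.6086.
  t=1,j=0: stock 122.2000 → up 156.4160 (V=118.7552), down 79.4300 (V=195.7412). Price 125.7020; hedge Δ=-1.0000, bond B=247.9020.
  t=1,j=1: stock 240.6400 → up 308.0192 (V=25.5808), down 156.4160 (V=118.7552). Price 45.6965; hedge Δ=-0.6146, bond B=193.5923.
  t=0,j=0: stock 188.0000 → up 240.6400 (V=45.6965), down 122.2000 (V=125.7020). Price 60.6174; hedge Δ=-0.6755, bond B=187.6101.
Root portfolio cost Δ·188+B reproduces V0=60.6174.

(0,0): Delta=-0.6755 Bond=187.6101
(1,0): Delta=-1.0000 Bond=247.9020
(1,1): Delta=-0.6146 Bond=193.5923
(2,0): Delta=-1.0000 Bond=275.1712
(2,1): Delta=-1.0000 Bond=275.1712
(2,2): Delta=-0.5423 Bond=192.6086
V0=60.6174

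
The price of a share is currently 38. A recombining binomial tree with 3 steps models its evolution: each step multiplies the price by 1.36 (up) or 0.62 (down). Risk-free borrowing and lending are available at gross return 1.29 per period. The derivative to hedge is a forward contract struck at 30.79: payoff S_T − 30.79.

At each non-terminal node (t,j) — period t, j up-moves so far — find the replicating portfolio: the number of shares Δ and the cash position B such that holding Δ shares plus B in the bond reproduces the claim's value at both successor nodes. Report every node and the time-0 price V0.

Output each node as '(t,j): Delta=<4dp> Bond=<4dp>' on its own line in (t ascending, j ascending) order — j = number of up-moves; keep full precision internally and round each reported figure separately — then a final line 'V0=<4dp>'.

(0,0): Delta=1.0000 Bond=-14.3430
(1,0): Delta=1.0000 Bond=-18.5025
(1,1): Delta=1.0000 Bond=-18.5025
(2,0): Delta=1.0000 Bond=-23.8682
(2,1): Delta=1.0000 Bond=-23.8682
(2,2): Delta=1.0000 Bond=-23.8682
V0=23.6570

Risk-neutral probability p* = (R−d)/(u−d) = (1.29−0.62)/(1.36−0.62) = 0.9054.
Payoff layer (t=3): V(3,0)=-21.7335, V(3,1)=-10.9242, V(3,2)=12.7866, V(3,3)=64.7973
Node (2,0) S=14.6072: V=(p*·-10.9242+(1−p*)·-21.7335)/1.29=-9.2610; Δ=(-10.9242−-21.7335)/(19.8658−9.0565)=1.0000; B=V−Δ·S=-23.8682
Node (2,1) S=32.0416: V=(p*·12.7866+(1−p*)·-10.9242)/1.29=8.1734; Δ=(12.7866−-10.9242)/(43.5766−19.8658)=1.0000; B=V−Δ·S=-23.8682
Node (2,2) S=70.2848: V=(p*·64.7973+(1−p*)·12.7866)/1.29=46.4166; Δ=(64.7973−12.7866)/(95.5873−43.5766)=1.0000; B=V−Δ·S=-23.8682
Node (1,0) S=23.5600: V=(p*·8.1734+(1−p*)·-9.2610)/1.29=5.0575; Δ=(8.1734−-9.2610)/(32.0416−14.6072)=1.0000; B=V−Δ·S=-18.5025
Node (1,1) S=51.6800: V=(p*·46.4166+(1−p*)·8.1734)/1.29=33.1775; Δ=(46.4166−8.1734)/(70.2848−32.0416)=1.0000; B=V−Δ·S=-18.5025
Node (0,0) S=38.0000: V=(p*·33.1775+(1−p*)·5.0575)/1.29=23.6570; Δ=(33.1775−5.0575)/(51.6800−23.5600)=1.0000; B=V−Δ·S=-14.3430
Each (Δ,B) replicates both successor values, so the strategy is self-financing and V0 is arbitrage-free.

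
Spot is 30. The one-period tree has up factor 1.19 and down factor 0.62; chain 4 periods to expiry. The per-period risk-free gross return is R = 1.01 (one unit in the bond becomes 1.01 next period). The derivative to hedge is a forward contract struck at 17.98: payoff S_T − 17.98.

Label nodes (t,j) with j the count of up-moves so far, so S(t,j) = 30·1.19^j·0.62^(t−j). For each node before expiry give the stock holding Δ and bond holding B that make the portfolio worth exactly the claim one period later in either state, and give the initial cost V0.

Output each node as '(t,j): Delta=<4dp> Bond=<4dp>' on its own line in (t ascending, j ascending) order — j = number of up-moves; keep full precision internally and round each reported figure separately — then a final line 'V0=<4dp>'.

(0,0): Delta=1.0000 Bond=-17.2784
(1,0): Delta=1.0000 Bond=-17.4512
(1,1): Delta=1.0000 Bond=-17.4512
(2,0): Delta=1.0000 Bond=-17.6257
(2,1): Delta=1.0000 Bond=-17.6257
(2,2): Delta=1.0000 Bond=-17.6257
(3,0): Delta=1.0000 Bond=-17.8020
(3,1): Delta=1.0000 Bond=-17.8020
(3,2): Delta=1.0000 Bond=-17.8020
(3,3): Delta=1.0000 Bond=-17.8020
V0=12.7216

Since d<R<u, set p* = (R−d)/(u−d) = 0.6842; price each node as the discounted p*-expectation of its children.
Terminal payoffs: V(4,0)=-13.5471, V(4,1)=-9.4717, V(4,2)=-1.6495, V(4,3)=13.3640, V(4,4)=42.1802
Node (3,0) S=7.1498: V=(p*·-9.4717+(1−p*)·-13.5471)/1.01=-10.6521; Δ=(-9.4717−-13.5471)/(8.5083−4.4329)=1.0000; B=V−Δ·S=-17.8020
Node (3,1) S=13.7231: V=(p*·-1.6495+(1−p*)·-9.4717)/1.01=-4.0789; Δ=(-1.6495−-9.4717)/(16.3305−8.5083)=1.0000; B=V−Δ·S=-17.8020
Node (3,2) S=26.3395: V=(p*·13.3640+(1−p*)·-1.6495)/1.01=8.5375; Δ=(13.3640−-1.6495)/(31.3440−16.3305)=1.0000; B=V−Δ·S=-17.8020
Node (3,3) S=50.5548: V=(p*·42.1802+(1−p*)·13.3640)/1.01=32.7528; Δ=(42.1802−13.3640)/(60.1602−31.3440)=1.0000; B=V−Δ·S=-17.8020
Node (2,0) S=11.5320: V=(p*·-4.0789+(1−p*)·-10.6521)/1.01=-6.0937; Δ=(-4.0789−-10.6521)/(13.7231−7.1498)=1.0000; B=V−Δ·S=-17.6257
Node (2,1) S=22.1340: V=(p*·8.5375+(1−p*)·-4.0789)/1.01=4.5083; Δ=(8.5375−-4.0789)/(26.3395−13.7231)=1.0000; B=V−Δ·S=-17.6257
Node (2,2) S=42.4830: V=(p*·32.7528+(1−p*)·8.5375)/1.01=24.8573; Δ=(32.7528−8.5375)/(50.5548−26.3395)=1.0000; B=V−Δ·S=-17.6257
Node (1,0) S=18.6000: V=(p*·4.5083+(1−p*)·-6.0937)/1.01=1.1488; Δ=(4.5083−-6.0937)/(22.1340−11.5320)=1.0000; B=V−Δ·S=-17.4512
Node (1,1) S=35.7000: V=(p*·24.8573+(1−p*)·4.5083)/1.01=18.2488; Δ=(24.8573−4.5083)/(42.4830−22.1340)=1.0000; B=V−Δ·S=-17.4512
Node (0,0) S=30.0000: V=(p*·18.2488+(1−p*)·1.1488)/1.01=12.7216; Δ=(18.2488−1.1488)/(35.7000−18.6000)=1.0000; B=V−Δ·S=-17.2784
Each (Δ,B) replicates both successor values, so the strategy is self-financing and V0 is arbitrage-free.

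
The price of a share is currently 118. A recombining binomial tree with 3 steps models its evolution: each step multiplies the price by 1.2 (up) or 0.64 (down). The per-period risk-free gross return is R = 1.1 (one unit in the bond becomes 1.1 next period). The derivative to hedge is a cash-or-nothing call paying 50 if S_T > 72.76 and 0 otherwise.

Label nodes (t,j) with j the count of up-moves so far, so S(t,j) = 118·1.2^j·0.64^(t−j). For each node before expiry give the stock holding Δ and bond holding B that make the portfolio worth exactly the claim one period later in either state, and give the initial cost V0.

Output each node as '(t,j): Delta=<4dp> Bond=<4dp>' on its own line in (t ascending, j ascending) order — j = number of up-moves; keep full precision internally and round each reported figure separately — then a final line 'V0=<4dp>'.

Risk-neutral probability p* = (R−d)/(u−d) = (1.1−0.64)/(1.2−0.64) = 0.8214.
Terminal payoffs: V(3,0)=0.0000, V(3,1)=0.0000, V(3,2)=50.0000, V(3,3)=50.0000
Node (2,0) S=48.3328: V=(p*·0.0000+(1−p*)·0.0000)/1.1=0.0000; Δ=(0.0000−0.0000)/(57.9994−30.9330)=0.0000; B=V−Δ·S=0.0000
Node (2,1) S=90.6240: V=(p*·50.0000+(1−p*)·0.0000)/1.1=37.3377; Δ=(50.0000−0.0000)/(108.7488−57.9994)=0.9852; B=V−Δ·S=-51.9481
Node (2,2) S=169.9200: V=(p*·50.0000+(1−p*)·50.0000)/1.1=45.4545; Δ=(50.0000−50.0000)/(203.9040−108.7488)=0.0000; B=V−Δ·S=45.4545
Node (1,0) S=75.5200: V=(p*·37.3377+(1−p*)·0.0000)/1.1=27.8820; Δ=(37.3377−0.0000)/(90.6240−48.3328)=0.8829; B=V−Δ·S=-38.7924
Node (1,1) S=141.6000: V=(p*·45.4545+(1−p*)·37.3377)/1.1=40.0046; Δ=(45.4545−37.3377)/(169.9200−90.6240)=0.1024; B=V−Δ·S=25.5102
Node (0,0) S=118.0000: V=(p*·40.0046+(1−p*)·27.8820)/1.1=34.3999; Δ=(40.0046−27.8820)/(141.6000−75.5200)=0.1835; B=V−Δ·S=12.7524
Root portfolio cost Δ·118+B reproduces V0=34.3999.

(0,0): Delta=0.1835 Bond=12.7524
(1,0): Delta=0.8829 Bond=-38.7924
(1,1): Delta=0.1024 Bond=25.5102
(2,0): Delta=0.0000 Bond=0.0000
(2,1): Delta=0.9852 Bond=-51.9481
(2,2): Delta=0.0000 Bond=45.4545
V0=34.3999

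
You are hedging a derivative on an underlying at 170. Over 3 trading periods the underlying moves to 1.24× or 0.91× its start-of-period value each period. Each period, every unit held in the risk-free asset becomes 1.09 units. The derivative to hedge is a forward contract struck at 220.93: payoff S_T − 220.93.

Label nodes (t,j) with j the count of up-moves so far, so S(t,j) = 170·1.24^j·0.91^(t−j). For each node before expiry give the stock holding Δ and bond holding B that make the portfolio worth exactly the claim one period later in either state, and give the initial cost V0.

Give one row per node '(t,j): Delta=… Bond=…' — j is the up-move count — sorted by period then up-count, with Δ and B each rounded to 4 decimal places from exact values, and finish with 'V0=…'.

Under the risk-neutral measure, an up-move has probability p* = (R−d)/(u−d) = 0.5455 and values discount at R = 1.09.
At expiry t=3: V(3,0)=-92.8229, V(3,1)=-46.3665, V(3,2)=16.9367, V(3,3)=103.1961
  t=2,j=0: stock 140.7770 → up 174.5635 (V=-46.3665), down 128.1071 (V=-92.8229). Price -61.9111; hedge Δ=1.0000, bond B=-202.6881.
  t=2,j=1: stock 191.8280 → up 237.8667 (V=16.9367), down 174.5635 (V=-46.3665). Price -10.8601; hedge Δ=1.0000, bond B=-202.6881.
  t=2,j=2: stock 261.3920 → up 324.1261 (V=103.1961), down 237.8667 (V=16.9367). Price 58.7039; hedge Δ=1.0000, bond B=-202.6881.
  t=1,j=0: stock 154.7000 → up 191.8280 (V=-10.8601), down 140.7770 (V=-61.9111). Price -31.2524; hedge Δ=1.0000, bond B=-185.9524.
  t=1,j=1: stock 210.8000 → up 261.3920 (V=58.7039), down 191.8280 (V=-10.8601). Price 24.8476; hedge Δ=1.0000, bond B=-185.9524.
  t=0,j=0: stock 170.0000 → up 210.8000 (V=24.8476), down 154.7000 (V=-31.2524). Price -0.5985; hedge Δ=1.0000, bond B=-170.5985.
Root portfolio cost Δ·170+B reproduces V0=-0.5985.

(0,0): Delta=1.0000 Bond=-170.5985
(1,0): Delta=1.0000 Bond=-185.9524
(1,1): Delta=1.0000 Bond=-185.9524
(2,0): Delta=1.0000 Bond=-202.6881
(2,1): Delta=1.0000 Bond=-202.6881
(2,2): Delta=1.0000 Bond=-202.6881
V0=-0.5985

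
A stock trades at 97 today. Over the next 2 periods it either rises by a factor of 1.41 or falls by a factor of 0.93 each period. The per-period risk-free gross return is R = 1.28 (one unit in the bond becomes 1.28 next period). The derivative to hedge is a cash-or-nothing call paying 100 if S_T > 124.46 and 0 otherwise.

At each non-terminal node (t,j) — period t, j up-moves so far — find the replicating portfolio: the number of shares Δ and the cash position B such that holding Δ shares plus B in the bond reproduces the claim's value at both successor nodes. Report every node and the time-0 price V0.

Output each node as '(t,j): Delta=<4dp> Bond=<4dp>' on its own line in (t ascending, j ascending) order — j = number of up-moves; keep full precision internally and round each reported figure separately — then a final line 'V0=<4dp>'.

(0,0): Delta=0.4544 Bond=12.4772
(1,0): Delta=2.3094 Bond=-151.3672
(1,1): Delta=0.0000 Bond=78.1250
V0=56.5582

No-arbitrage ⇒ martingale measure with p* = (R−d)/(u−d) = 0.7292.
Payoff layer (t=2): V(2,0)=0.0000, V(2,1)=100.0000, V(2,2)=100.0000
  t=1,j=0: stock 90.2100 → up 127.1961 (V=100.0000), down 83.8953 (V=0.0000). Price 56.9661; hedge Δ=2.3094, bond B=-151.3672.
  t=1,j=1: stock 136.7700 → up 192.8457 (V=100.0000), down 127.1961 (V=100.0000). Price 78.1250; hedge Δ=0.0000, bond B=78.1250.
  t=0,j=0: stock 97.0000 → up 136.7700 (V=78.1250), down 90.2100 (V=56.9661). Price 56.5582; hedge Δ=0.4544, bond B=12.4772.
Root portfolio cost Δ·97+B reproduces V0=56.5582.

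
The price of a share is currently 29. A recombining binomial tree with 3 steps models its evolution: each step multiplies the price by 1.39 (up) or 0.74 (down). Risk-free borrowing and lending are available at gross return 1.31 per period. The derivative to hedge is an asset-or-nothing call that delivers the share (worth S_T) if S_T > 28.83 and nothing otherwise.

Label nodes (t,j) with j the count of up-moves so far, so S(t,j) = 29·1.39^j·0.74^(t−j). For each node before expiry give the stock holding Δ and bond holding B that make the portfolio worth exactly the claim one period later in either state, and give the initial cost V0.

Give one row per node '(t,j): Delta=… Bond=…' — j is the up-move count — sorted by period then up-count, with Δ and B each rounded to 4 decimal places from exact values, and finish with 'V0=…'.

(0,0): Delta=1.1425 Bond=-4.5324
(1,0): Delta=1.9898 Bond=-24.1211
(1,1): Delta=1.0792 Bond=-3.3854
(2,0): Delta=0.0000 Bond=0.0000
(2,1): Delta=2.1385 Bond=-36.0335
(2,2): Delta=1.0000 Bond=0.0000
V0=28.5990

The replicating-portfolio and risk-neutral prices coincide; use p* = (1.31−0.74)/(1.39−0.74) = 0.8769 for the latter.
Terminal values V(3,·): V(3,0)=0.0000, V(3,1)=0.0000, V(3,2)=41.4629, V(3,3)=77.8830
(2,0): S=15.8804. Δ = (V_up−V_dn)/(S_up−S_dn) = (0.0000−0.0000)/(22.0738−11.7515) = 0.0000. V = [p*·0.0000 + (1−p*)·0.0000]/1.31 = 0.0000. B = V − Δ·S = 0.0000.
(2,1): S=29.8294. Δ = (V_up−V_dn)/(S_up−S_dn) = (41.4629−0.0000)/(41.4629−22.0738) = 2.1385. V = [p*·41.4629 + (1−p*)·0.0000]/1.31 = 27.7555. B = V − Δ·S = -36.0335.
(2,2): S=56.0309. Δ = (V_up−V_dn)/(S_up−S_dn) = (77.8830−41.4629)/(77.8830−41.4629) = 1.0000. V = [p*·77.8830 + (1−p*)·41.4629]/1.31 = 56.0309. B = V − Δ·S = 0.0000.
(1,0): S=21.4600. Δ = (V_up−V_dn)/(S_up−S_dn) = (27.7555−0.0000)/(29.8294−15.8804) = 1.9898. V = [p*·27.7555 + (1−p*)·0.0000]/1.31 = 18.5797. B = V − Δ·S = -24.1211.
(1,1): S=40.3100. Δ = (V_up−V_dn)/(S_up−S_dn) = (56.0309−27.7555)/(56.0309−29.8294) = 1.0792. V = [p*·56.0309 + (1−p*)·27.7555]/1.31 = 40.1152. B = V − Δ·S = -3.3854.
(0,0): S=29.0000. Δ = (V_up−V_dn)/(S_up−S_dn) = (40.1152−18.5797)/(40.3100−21.4600) = 1.1425. V = [p*·40.1152 + (1−p*)·18.5797]/1.31 = 28.5990. B = V − Δ·S = -4.5324.
Self-financing check: at every node Δ·S+B equals the discounted successor values.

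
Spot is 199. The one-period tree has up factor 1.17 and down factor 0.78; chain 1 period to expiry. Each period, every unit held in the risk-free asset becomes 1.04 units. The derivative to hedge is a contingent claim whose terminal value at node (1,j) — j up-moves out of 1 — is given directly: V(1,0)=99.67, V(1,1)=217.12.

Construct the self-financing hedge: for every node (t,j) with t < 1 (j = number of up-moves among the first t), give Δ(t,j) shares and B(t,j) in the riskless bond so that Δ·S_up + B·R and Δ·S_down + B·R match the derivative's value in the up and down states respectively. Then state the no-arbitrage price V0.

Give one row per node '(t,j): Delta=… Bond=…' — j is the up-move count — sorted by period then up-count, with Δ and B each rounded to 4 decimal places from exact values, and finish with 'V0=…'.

(0,0): Delta=1.5133 Bond=-130.0288
V0=171.1250

Risk-neutral probability p* = (R−d)/(u−d) = (1.04−0.78)/(1.17−0.78) = 0.6667.
Terminal values V(1,·): V(1,0)=99.6700, V(1,1)=217.1200
Node (0,0) S=199.0000: V=(p*·217.1200+(1−p*)·99.6700)/1.04=171.1250; Δ=(217.1200−99.6700)/(232.8300−155.2200)=1.5133; B=V−Δ·S=-130.0288
The time-0 hedge costs 171.1250, which is the no-arbitrage price.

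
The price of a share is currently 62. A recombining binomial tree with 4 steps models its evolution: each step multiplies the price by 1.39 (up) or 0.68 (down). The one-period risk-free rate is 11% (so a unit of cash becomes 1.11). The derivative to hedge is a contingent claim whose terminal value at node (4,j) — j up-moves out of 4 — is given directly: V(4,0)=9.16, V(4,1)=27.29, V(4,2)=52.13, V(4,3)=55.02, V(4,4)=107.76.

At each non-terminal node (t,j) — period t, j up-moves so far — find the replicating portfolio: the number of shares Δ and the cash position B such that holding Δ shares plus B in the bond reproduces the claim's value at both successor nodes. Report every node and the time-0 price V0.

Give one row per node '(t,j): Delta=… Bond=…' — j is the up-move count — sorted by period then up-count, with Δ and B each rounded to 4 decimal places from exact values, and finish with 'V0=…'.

The replicating-portfolio and risk-neutral prices coincide; use p* = (1.11−0.68)/(1.39−0.68) = 0.6056 for the latter.
Terminal payoffs: V(4,0)=9.1600, V(4,1)=27.2900, V(4,2)=52.1300, V(4,3)=55.0200, V(4,4)=107.7600
  t=3,j=0: stock 19.4948 → up 27.0977 (V=27.2900), down 13.2565 (V=9.1600). Price 18.1443; hedge Δ=1.3098, bond B=-7.3909.
  t=3,j=1: stock 39.8496 → up 55.3910 (V=52.1300), down 27.0977 (V=27.2900). Price 38.1387; hedge Δ=0.8779, bond B=3.1528.
  t=3,j=2: stock 81.4573 → up 113.2257 (V=55.0200), down 55.3910 (V=52.1300). Price 48.5408; hedge Δ=0.0500, bond B=44.4704.
  t=3,j=3: stock 166.5084 → up 231.4466 (V=107.7600), down 113.2257 (V=55.0200). Price 78.3434; hedge Δ=0.4461, bond B=4.0617.
  t=2,j=0: stock 28.6688 → up 39.8496 (V=38.1387), down 19.4948 (V=18.1443). Price 27.2555; hedge Δ=0.9823, bond B=-0.9057.
  t=2,j=1: stock 58.6024 → up 81.4573 (V=48.5408), down 39.8496 (V=38.1387). Price 40.0347; hedge Δ=0.2500, bond B=25.3839.
  t=2,j=2: stock 119.7902 → up 166.5084 (V=78.3434), down 81.4573 (V=48.5408). Price 59.9912; hedge Δ=0.3504, bond B=18.0158.
  t=1,j=0: stock 42.1600 → up 58.6024 (V=40.0347), down 28.6688 (V=27.2555). Price 31.5270; hedge Δ=0.4269, bond B=13.5281.
  t=1,j=1: stock 86.1800 → up 119.7902 (V=59.9912), down 58.6024 (V=40.0347). Price 46.9559; hedge Δ=0.3262, bond B=18.8482.
  t=0,j=0: stock 62.0000 → up 86.1800 (V=46.9559), down 42.1600 (V=31.5270). Price 36.8210; hedge Δ=0.3505, bond B=15.0902.
Root portfolio cost Δ·62+B reproduces V0=36.8210.

(0,0): Delta=0.3505 Bond=15.0902
(1,0): Delta=0.4269 Bond=13.5281
(1,1): Delta=0.3262 Bond=18.8482
(2,0): Delta=0.9823 Bond=-0.9057
(2,1): Delta=0.2500 Bond=25.3839
(2,2): Delta=0.3504 Bond=18.0158
(3,0): Delta=1.3098 Bond=-7.3909
(3,1): Delta=0.8779 Bond=3.1528
(3,2): Delta=0.0500 Bond=44.4704
(3,3): Delta=0.4461 Bond=4.0617
V0=36.8210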